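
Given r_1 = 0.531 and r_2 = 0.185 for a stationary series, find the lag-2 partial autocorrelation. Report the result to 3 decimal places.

-0.135

φ_{22} = (r_2 − r_1²) / (1 − r_1²)
r_1² = (0.531)² = 0.281961
Numerator = 0.185 − 0.2820 = -0.0970; denominator = 1 − 0.2820 = 0.7180
φ_{22} = -0.0970 / 0.7180 = -0.135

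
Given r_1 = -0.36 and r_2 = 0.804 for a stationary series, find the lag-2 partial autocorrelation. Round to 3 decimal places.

φ_{22} = (r_2 − r_1²) / (1 − r_1²)
r_1² = (-0.36)² = 0.1296
Numerator = 0.804 − 0.1296 = 0.6744; denominator = 1 − 0.1296 = 0.8704
φ_{22} = 0.6744 / 0.8704 = 0.775

0.775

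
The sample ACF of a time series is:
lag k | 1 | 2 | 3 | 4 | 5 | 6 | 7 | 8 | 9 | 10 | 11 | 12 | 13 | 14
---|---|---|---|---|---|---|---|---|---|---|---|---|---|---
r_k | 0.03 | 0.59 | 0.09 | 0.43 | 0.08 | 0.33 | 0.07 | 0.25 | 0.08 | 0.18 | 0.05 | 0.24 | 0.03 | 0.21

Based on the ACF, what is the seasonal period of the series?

The largest autocorrelation is r_2 = 0.59, with weaker echoes at lags 4 (0.43), 6 (0.33), 8 (0.25), 10 (0.18), 12 (0.24) and 14 (0.21); the remaining lags stay at or below 0.09.
The dominant spike at lag 2 indicates a seasonal period of 2.

2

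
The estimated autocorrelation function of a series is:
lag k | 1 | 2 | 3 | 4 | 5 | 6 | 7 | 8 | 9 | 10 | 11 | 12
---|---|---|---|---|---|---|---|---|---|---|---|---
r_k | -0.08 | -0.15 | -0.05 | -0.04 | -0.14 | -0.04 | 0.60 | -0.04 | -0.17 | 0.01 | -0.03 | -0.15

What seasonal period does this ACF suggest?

The largest autocorrelation is r_7 = 0.60; the remaining lags stay at or below 0.01.
The dominant spike at lag 7 indicates a seasonal period of 7.

7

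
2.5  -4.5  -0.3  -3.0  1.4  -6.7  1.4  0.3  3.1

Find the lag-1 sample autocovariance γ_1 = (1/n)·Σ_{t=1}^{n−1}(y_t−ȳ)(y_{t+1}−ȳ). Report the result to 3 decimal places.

Mean ȳ = (2.5 − 4.5 − 0.3 − 3.0 + 1.4 − 6.7 + 1.4 + 0.3 + 3.1)/9 = -0.6444
Σ_{t=1}^{8}(y_t−ȳ)(y_{t+1}−ȳ) = -38.3720
γ_1 = -38.3720 / 9 = -4.264

-4.264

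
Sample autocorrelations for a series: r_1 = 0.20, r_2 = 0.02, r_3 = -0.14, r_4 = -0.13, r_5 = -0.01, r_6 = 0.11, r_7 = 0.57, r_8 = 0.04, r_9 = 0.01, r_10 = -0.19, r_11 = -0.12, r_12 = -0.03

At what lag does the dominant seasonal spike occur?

The largest autocorrelation is r_7 = 0.57; the remaining lags stay at or below 0.20. The elevated value at lag 1 (0.20), dropping to 0.02 at lag 2, reflects decaying short-term dependence rather than seasonality.
The dominant spike at lag 7 indicates a seasonal period of 7.

7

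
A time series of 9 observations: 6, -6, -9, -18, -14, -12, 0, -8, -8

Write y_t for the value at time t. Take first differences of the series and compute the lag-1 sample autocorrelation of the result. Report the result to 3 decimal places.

-0.100

First differences Δy: -12, -3, -9, 4, 2, 12, -8, 0
Mean of differences = -1.7500
Numerator Σ(Δy_t−Δȳ)(Δy_{t+1}−Δȳ) = -43.5625
Denominator Σ(Δy_t−Δȳ)² = 437.5000
r_1(Δy) = -43.5625 / 437.5000 = -0.100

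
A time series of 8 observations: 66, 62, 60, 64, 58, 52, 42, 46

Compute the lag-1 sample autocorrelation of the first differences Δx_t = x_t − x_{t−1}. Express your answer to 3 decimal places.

-0.200

First differences Δx: -4, -2, 4, -6, -6, -10, 4
Mean of differences = -2.8571
Numerator Σ(Δx_t−Δx̄)(Δx_{t+1}−Δx̄) = -33.3061
Denominator Σ(Δx_t−Δx̄)² = 166.8571
r_1(Δx) = -33.3061 / 166.8571 = -0.200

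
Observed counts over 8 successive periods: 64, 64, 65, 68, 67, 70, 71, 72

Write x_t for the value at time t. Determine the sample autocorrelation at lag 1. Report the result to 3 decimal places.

0.612

Mean x̄ = (64 + 64 + 65 + 68 + 67 + 70 + 71 + 72)/8 = 67.6250
Σ(x_t−x̄)(x_{t+1}−x̄) = (13.1406) + (9.5156) + (-0.9844) + (-0.2344) + (-1.4844) + (8.0156) + (14.7656) = 42.7344
Denominator Σ(x_t−x̄)² = 69.8750
r_1 = 42.7344 / 69.8750 = 0.612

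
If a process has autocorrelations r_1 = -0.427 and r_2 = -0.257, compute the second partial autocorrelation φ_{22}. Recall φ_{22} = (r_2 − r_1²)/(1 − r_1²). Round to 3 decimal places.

φ_{22} = (r_2 − r_1²) / (1 − r_1²)
r_1² = (-0.427)² = 0.182329
Numerator = -0.257 − 0.1823 = -0.4393; denominator = 1 − 0.1823 = 0.8177
φ_{22} = -0.4393 / 0.8177 = -0.537

-0.537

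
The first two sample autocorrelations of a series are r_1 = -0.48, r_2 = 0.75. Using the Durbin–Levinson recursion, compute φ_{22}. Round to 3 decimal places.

0.675

φ_{22} = (r_2 − r_1²) / (1 − r_1²)
r_1² = (-0.48)² = 0.2304
Numerator = 0.75 − 0.2304 = 0.5196; denominator = 1 − 0.2304 = 0.7696
φ_{22} = 0.5196 / 0.7696 = 0.675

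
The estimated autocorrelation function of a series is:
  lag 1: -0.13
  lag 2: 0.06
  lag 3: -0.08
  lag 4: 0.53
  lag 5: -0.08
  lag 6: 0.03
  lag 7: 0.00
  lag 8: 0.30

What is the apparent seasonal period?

4

The largest autocorrelation is r_4 = 0.53, with a weaker echo at lag 8 (0.30); the remaining lags stay at or below 0.06.
The dominant spike at lag 4 indicates a seasonal period of 4.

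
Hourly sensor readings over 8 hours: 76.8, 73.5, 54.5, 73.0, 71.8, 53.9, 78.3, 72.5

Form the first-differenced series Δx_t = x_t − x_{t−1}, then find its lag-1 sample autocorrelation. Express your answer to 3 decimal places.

First differences Δx: -3.3, -19.0, 18.5, -1.2, -17.9, 24.4, -5.8
Mean of differences = -0.6143
Numerator Σ(Δx_t−Δx̄)(Δx_{t+1}−Δx̄) = -865.2288
Denominator Σ(Δx_t−Δx̄)² = 1662.3486
r_1(Δx) = -865.2288 / 1662.3486 = -0.520

-0.520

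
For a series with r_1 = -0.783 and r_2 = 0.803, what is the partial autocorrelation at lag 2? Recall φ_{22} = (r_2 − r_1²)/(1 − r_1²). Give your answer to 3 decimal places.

φ_{22} = (r_2 − r_1²) / (1 − r_1²)
r_1² = (-0.783)² = 0.613089
Numerator = 0.803 − 0.6131 = 0.1899; denominator = 1 − 0.6131 = 0.3869
φ_{22} = 0.1899 / 0.3869 = 0.491

0.491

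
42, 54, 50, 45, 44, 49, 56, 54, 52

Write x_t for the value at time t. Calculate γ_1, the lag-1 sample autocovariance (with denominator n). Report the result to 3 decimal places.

3.410

Mean x̄ = (42 + 54 + 50 + 45 + 44 + 49 + 56 + 54 + 52)/9 = 49.5556
Σ_{t=1}^{8}(x_t−x̄)(x_{t+1}−x̄) = 30.6914
γ_1 = 30.6914 / 9 = 3.410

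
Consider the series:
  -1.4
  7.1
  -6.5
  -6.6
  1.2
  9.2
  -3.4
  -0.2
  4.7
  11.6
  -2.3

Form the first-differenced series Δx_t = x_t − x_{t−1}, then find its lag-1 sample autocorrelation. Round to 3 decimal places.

-0.294

First differences Δx: 8.5, -13.6, -0.1, 7.8, 8.0, -12.6, 3.2, 4.9, 6.9, -13.9
Mean of differences = -0.0900
Numerator Σ(Δx_t−Δx̄)(Δx_{t+1}−Δx̄) = -239.7631
Denominator Σ(Δx_t−Δx̄)² = 815.8090
r_1(Δx) = -239.7631 / 815.8090 = -0.294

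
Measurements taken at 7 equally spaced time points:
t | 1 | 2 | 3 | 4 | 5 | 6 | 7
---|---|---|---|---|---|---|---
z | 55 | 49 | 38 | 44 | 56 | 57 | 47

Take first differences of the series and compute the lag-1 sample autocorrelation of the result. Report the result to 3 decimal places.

0.194

First differences Δz: -6, -11, 6, 12, 1, -10
Mean of differences = -1.3333
Numerator Σ(Δz_t−Δz̄)(Δz_{t+1}−Δz̄) = 82.8889
Denominator Σ(Δz_t−Δz̄)² = 427.3333
r_1(Δz) = 82.8889 / 427.3333 = 0.194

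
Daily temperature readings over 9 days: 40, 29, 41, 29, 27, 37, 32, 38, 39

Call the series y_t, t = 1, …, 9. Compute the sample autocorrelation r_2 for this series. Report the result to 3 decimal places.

0.089

Mean ȳ = (40 + 29 + 41 + 29 + 27 + 37 + 32 + 38 + 39)/9 = 34.6667
Σ(y_t−ȳ)(y_{t+2}−ȳ) = (33.7778) + (32.1111) + (-48.5556) + (-13.2222) + (20.4444) + (7.7778) + (-11.5556) = 20.7778
Denominator Σ(y_t−ȳ)² = 234.0000
r_2 = 20.7778 / 234.0000 = 0.089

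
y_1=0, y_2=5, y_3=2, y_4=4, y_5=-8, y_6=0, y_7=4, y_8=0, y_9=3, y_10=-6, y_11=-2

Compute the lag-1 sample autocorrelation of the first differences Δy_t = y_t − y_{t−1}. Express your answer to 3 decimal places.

-0.527

First differences Δy: 5, -3, 2, -12, 8, 4, -4, 3, -9, 4
Mean of differences = -0.2000
Numerator Σ(Δy_t−Δȳ)(Δy_{t+1}−Δȳ) = -202.2400
Denominator Σ(Δy_t−Δȳ)² = 383.6000
r_1(Δy) = -202.2400 / 383.6000 = -0.527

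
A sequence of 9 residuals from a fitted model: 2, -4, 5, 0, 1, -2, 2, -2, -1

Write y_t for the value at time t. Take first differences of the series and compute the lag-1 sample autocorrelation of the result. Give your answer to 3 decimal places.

First differences Δy: -6, 9, -5, 1, -3, 4, -4, 1
Mean of differences = -0.3750
Numerator Σ(Δy_t−Δȳ)(Δy_{t+1}−Δȳ) = -138.3906
Denominator Σ(Δy_t−Δȳ)² = 183.8750
r_1(Δy) = -138.3906 / 183.8750 = -0.753

-0.753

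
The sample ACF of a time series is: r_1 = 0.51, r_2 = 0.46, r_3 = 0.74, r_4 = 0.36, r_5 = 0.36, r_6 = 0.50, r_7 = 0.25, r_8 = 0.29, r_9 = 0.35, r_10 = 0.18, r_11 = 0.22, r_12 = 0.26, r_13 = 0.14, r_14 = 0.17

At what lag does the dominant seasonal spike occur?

The largest autocorrelation is r_3 = 0.74; the remaining lags stay at or below 0.51. The elevated value at lag 1 (0.51), dropping to 0.46 at lag 2, reflects decaying short-term dependence rather than seasonality.
The dominant spike at lag 3 indicates a seasonal period of 3.

3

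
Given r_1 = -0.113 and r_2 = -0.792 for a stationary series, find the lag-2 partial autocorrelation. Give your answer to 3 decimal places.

φ_{22} = (r_2 − r_1²) / (1 − r_1²)
r_1² = (-0.113)² = 0.012769
Numerator = -0.792 − 0.0128 = -0.8048; denominator = 1 − 0.0128 = 0.9872
φ_{22} = -0.8048 / 0.9872 = -0.815

-0.815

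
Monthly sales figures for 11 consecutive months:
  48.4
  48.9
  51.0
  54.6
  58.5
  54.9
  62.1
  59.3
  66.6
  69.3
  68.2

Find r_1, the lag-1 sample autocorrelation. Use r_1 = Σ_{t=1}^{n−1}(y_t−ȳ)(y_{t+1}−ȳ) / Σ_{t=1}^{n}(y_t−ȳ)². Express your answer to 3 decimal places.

0.680

Mean ȳ = (48.4 + 48.9 + 51.0 + 54.6 + 58.5 + 54.9 + 62.1 + 59.3 + 66.6 + 69.3 + 68.2)/11 = 58.3455
Numerator Σ_{t=1}^{10}(y_t−ȳ)(y_{t+1}−ȳ) = 386.6252
Denominator Σ(y_t−ȳ)² = 568.2673
r_1 = 386.6252 / 568.2673 = 0.680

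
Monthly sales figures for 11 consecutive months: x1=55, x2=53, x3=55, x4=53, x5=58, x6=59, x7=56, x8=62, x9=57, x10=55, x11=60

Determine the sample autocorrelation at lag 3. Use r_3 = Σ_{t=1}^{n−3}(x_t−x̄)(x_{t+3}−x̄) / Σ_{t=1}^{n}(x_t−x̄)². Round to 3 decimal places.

0.323

Mean x̄ = (55 + 53 + 55 + 53 + 58 + 59 + 56 + 62 + 57 + 55 + 60)/11 = 56.6364
Numerator Σ_{t=1}^{8}(x_t−x̄)(x_{t+3}−x̄) = 26.6942
Denominator Σ(x_t−x̄)² = 82.5455
r_3 = 26.6942 / 82.5455 = 0.323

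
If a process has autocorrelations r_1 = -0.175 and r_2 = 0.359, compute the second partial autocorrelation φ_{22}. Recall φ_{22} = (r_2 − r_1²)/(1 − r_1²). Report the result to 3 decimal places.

0.339

φ_{22} = (r_2 − r_1²) / (1 − r_1²)
r_1² = (-0.175)² = 0.030625
Numerator = 0.359 − 0.0306 = 0.3284; denominator = 1 − 0.0306 = 0.9694
φ_{22} = 0.3284 / 0.9694 = 0.339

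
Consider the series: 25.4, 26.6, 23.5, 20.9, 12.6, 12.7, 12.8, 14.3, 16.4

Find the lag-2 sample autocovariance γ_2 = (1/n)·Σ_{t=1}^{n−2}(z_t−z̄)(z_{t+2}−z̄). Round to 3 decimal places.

Mean z̄ = (25.4 + 26.6 + 23.5 + 20.9 + 12.6 + 12.7 + 12.8 + 14.3 + 16.4)/9 = 18.3556
Σ_{t=1}^{7}(z_t−z̄)(z_{t+2}−z̄) = 78.9938
γ_2 = 78.9938 / 9 = 8.777

8.777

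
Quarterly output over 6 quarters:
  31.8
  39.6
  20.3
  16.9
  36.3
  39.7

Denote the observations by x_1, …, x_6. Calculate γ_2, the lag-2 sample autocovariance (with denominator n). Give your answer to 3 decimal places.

Mean x̄ = (31.8 + 39.6 + 20.3 + 16.9 + 36.3 + 39.7)/6 = 30.7667
Deviations: 1.0333, 8.8333, -10.4667, -13.8667, 5.5333, 8.9333
Σ_{t=1}^{4}(x_t−x̄)(x_{t+2}−x̄) = -315.0956
γ_2 = -315.0956 / 6 = -52.516

-52.516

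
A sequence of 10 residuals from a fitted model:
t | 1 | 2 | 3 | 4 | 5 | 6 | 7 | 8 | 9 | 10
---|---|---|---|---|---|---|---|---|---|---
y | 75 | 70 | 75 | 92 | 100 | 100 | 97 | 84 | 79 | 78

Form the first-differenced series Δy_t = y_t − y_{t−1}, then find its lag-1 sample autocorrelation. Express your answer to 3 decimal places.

0.498

First differences Δy: -5, 5, 17, 8, 0, -3, -13, -5, -1
Mean of differences = 0.3333
Numerator Σ(Δy_t−Δȳ)(Δy_{t+1}−Δȳ) = 301.8889
Denominator Σ(Δy_t−Δȳ)² = 606.0000
r_1(Δy) = 301.8889 / 606.0000 = 0.498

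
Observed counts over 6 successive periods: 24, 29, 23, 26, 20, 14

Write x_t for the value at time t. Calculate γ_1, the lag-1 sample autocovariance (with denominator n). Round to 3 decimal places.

4.315

Mean x̄ = (24 + 29 + 23 + 26 + 20 + 14)/6 = 22.6667
Deviations: 1.3333, 6.3333, 0.3333, 3.3333, -2.6667, -8.6667
Σ_{t=1}^{5}(x_t−x̄)(x_{t+1}−x̄) = 25.8889
γ_1 = 25.8889 / 6 = 4.315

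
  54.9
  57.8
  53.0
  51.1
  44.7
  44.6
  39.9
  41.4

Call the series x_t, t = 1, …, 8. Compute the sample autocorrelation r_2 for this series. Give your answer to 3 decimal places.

0.279

Mean x̄ = (54.9 + 57.8 + 53.0 + 51.1 + 44.7 + 44.6 + 39.9 + 41.4)/8 = 48.4250
Deviations from mean: 6.4750, 9.3750, 4.5750, 2.6750, -3.7250, -3.8250, -8.5250, -7.0250
Numerator Σ_{t=1}^{6}(x_t−x̄)(x_{t+2}−x̄) = 86.0538
Denominator Σ(x_t−x̄)² = 308.4350
r_2 = 86.0538 / 308.4350 = 0.279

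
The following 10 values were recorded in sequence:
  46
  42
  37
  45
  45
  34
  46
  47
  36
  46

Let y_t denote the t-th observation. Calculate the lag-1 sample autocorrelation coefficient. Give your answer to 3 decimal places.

-0.441

Mean ȳ = (46 + 42 + 37 + 45 + 45 + 34 + 46 + 47 + 36 + 46)/10 = 42.4000
Numerator Σ_{t=1}^{9}(y_t−ȳ)(y_{t+1}−ȳ) = -94.5600
Denominator Σ(y_t−ȳ)² = 214.4000
r_1 = -94.5600 / 214.4000 = -0.441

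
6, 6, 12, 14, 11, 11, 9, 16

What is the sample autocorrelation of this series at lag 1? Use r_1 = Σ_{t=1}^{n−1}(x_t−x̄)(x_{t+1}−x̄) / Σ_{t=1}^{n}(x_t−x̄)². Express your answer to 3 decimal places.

0.134

Mean x̄ = (6 + 6 + 12 + 14 + 11 + 11 + 9 + 16)/8 = 10.6250
Deviations from mean: -4.6250, -4.6250, 1.3750, 3.3750, 0.3750, 0.3750, -1.6250, 5.3750
Σ(x_t−x̄)(x_{t+1}−x̄) = (21.3906) + (-6.3594) + (4.6406) + (1.2656) + (0.1406) + (-0.6094) + (-8.7344) = 11.7344
Denominator Σ(x_t−x̄)² = 87.8750
r_1 = 11.7344 / 87.8750 = 0.134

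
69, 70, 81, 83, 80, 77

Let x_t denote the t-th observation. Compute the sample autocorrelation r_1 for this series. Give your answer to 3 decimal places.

Mean x̄ = (69 + 70 + 81 + 83 + 80 + 77)/6 = 76.6667
Deviations from mean: -7.6667, -6.6667, 4.3333, 6.3333, 3.3333, 0.3333
Numerator Σ_{t=1}^{5}(x_t−x̄)(x_{t+1}−x̄) = 71.8889
Denominator Σ(x_t−x̄)² = 173.3333
r_1 = 71.8889 / 173.3333 = 0.415

0.415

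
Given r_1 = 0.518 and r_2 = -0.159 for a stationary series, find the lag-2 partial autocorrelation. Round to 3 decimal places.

-0.584

φ_{22} = (r_2 − r_1²) / (1 − r_1²)
r_1² = (0.518)² = 0.268324
Numerator = -0.159 − 0.2683 = -0.4273; denominator = 1 − 0.2683 = 0.7317
φ_{22} = -0.4273 / 0.7317 = -0.584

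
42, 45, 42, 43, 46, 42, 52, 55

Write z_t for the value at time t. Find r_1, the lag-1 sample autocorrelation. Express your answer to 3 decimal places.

Mean z̄ = (42 + 45 + 42 + 43 + 46 + 42 + 52 + 55)/8 = 45.8750
Deviations from mean: -3.8750, -0.8750, -3.8750, -2.8750, 0.1250, -3.8750, 6.1250, 9.1250
Σ(z_t−z̄)(z_{t+1}−z̄) = (3.3906) + (3.3906) + (11.1406) + (-0.3594) + (-0.4844) + (-23.7344) + (55.8906) = 49.2344
Denominator Σ(z_t−z̄)² = 174.8750
r_1 = 49.2344 / 174.8750 = 0.282

0.282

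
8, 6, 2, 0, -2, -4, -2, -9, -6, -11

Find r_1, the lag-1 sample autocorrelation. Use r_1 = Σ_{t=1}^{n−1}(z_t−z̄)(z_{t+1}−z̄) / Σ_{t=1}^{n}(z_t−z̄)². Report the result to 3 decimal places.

Mean z̄ = (8 + 6 + 2 + 0 − 2 − 4 − 2 − 9 − 6 − 11)/10 = -1.8000
Numerator Σ_{t=1}^{9}(z_t−z̄)(z_{t+1}−z̄) = 183.7600
Denominator Σ(z_t−z̄)² = 333.6000
r_1 = 183.7600 / 333.6000 = 0.551

0.551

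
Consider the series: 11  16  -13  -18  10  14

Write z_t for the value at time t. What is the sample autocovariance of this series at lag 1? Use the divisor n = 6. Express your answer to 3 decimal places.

Mean z̄ = (11 + 16 − 13 − 18 + 10 + 14)/6 = 3.3333
Deviations: 7.6667, 12.6667, -16.3333, -21.3333, 6.6667, 10.6667
Σ_{t=1}^{5}(z_t−z̄)(z_{t+1}−z̄) = 167.5556
γ_1 = 167.5556 / 6 = 27.926

27.926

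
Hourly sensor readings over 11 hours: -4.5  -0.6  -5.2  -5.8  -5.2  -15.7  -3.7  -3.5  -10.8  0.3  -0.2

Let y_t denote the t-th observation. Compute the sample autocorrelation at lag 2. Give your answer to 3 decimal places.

-0.173

Mean ȳ = (-4.5 − 0.6 − 5.2 − 5.8 − 5.2 − 15.7 − 3.7 − 3.5 − 10.8 + 0.3 − 0.2)/11 = -4.9909
Numerator Σ_{t=1}^{9}(y_t−ȳ)(y_{t+2}−ȳ) = -38.6247
Denominator Σ(y_t−ȳ)² = 223.5291
r_2 = -38.6247 / 223.5291 = -0.173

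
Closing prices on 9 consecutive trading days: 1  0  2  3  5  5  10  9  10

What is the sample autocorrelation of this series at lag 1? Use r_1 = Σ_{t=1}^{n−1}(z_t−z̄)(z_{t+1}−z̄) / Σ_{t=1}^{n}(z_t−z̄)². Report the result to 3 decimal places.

0.675

Mean z̄ = (1 + 0 + 2 + 3 + 5 + 5 + 10 + 9 + 10)/9 = 5.0000
Numerator Σ_{t=1}^{8}(z_t−z̄)(z_{t+1}−z̄) = 81.0000
Denominator Σ(z_t−z̄)² = 120.0000
r_1 = 81.0000 / 120.0000 = 0.675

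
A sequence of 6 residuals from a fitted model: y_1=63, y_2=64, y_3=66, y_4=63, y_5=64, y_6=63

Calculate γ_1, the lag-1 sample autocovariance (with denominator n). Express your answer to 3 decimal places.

-0.310

Mean ȳ = (63 + 64 + 66 + 63 + 64 + 63)/6 = 63.8333
Deviations: -0.8333, 0.1667, 2.1667, -0.8333, 0.1667, -0.8333
Σ_{t=1}^{5}(y_t−ȳ)(y_{t+1}−ȳ) = -1.8611
γ_1 = -1.8611 / 6 = -0.310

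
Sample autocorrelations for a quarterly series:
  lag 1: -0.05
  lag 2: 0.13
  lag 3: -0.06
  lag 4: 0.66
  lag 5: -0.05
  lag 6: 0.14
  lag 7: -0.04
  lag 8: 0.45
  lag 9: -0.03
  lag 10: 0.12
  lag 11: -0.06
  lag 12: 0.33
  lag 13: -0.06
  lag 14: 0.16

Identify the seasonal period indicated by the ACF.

The largest autocorrelation is r_4 = 0.66, with weaker echoes at lags 8 (0.45) and 12 (0.33); the remaining lags stay at or below 0.16.
The dominant spike at lag 4 indicates a seasonal period of 4.

4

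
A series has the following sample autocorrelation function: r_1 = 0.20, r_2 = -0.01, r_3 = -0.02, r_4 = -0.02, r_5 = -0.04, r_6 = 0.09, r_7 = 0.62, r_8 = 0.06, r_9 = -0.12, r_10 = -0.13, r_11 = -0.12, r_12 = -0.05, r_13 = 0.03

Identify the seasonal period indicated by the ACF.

The largest autocorrelation is r_7 = 0.62; the remaining lags stay at or below 0.20.
The dominant spike at lag 7 indicates a seasonal period of 7.

7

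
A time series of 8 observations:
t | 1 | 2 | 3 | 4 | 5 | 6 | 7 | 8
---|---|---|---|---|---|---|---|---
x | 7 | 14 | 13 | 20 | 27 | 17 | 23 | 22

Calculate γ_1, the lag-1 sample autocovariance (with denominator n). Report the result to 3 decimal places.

Mean x̄ = (7 + 14 + 13 + 20 + 27 + 17 + 23 + 22)/8 = 17.8750
Deviations: -10.8750, -3.8750, -4.8750, 2.1250, 9.1250, -0.8750, 5.1250, 4.1250
Σ_{t=1}^{7}(x_t−x̄)(x_{t+1}−x̄) = 78.7344
γ_1 = 78.7344 / 8 = 9.842

9.842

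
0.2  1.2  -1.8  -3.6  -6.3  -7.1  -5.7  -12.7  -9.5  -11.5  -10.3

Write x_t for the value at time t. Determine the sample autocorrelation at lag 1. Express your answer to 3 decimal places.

0.671

Mean x̄ = (0.2 + 1.2 − 1.8 − 3.6 − 6.3 − 7.1 − 5.7 − 12.7 − 9.5 − 11.5 − 10.3)/11 = -6.1000
Numerator Σ_{t=1}^{10}(x_t−x̄)(x_{t+1}−x̄) = 148.2700
Denominator Σ(x_t−x̄)² = 220.8400
r_1 = 148.2700 / 220.8400 = 0.671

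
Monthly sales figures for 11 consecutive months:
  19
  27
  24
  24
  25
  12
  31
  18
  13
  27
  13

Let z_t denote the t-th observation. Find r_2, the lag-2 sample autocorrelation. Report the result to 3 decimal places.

Mean z̄ = (19 + 27 + 24 + 24 + 25 + 12 + 31 + 18 + 13 + 27 + 13)/11 = 21.1818
Numerator Σ_{t=1}^{9}(z_t−z̄)(z_{t+2}−z̄) = 29.9339
Denominator Σ(z_t−z̄)² = 427.6364
r_2 = 29.9339 / 427.6364 = 0.070

0.070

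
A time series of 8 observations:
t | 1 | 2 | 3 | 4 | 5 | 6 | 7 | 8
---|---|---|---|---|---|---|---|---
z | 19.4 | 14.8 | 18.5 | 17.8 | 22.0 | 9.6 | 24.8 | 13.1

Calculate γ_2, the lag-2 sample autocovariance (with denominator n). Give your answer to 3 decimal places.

Mean z̄ = (19.4 + 14.8 + 18.5 + 17.8 + 22.0 + 9.6 + 24.8 + 13.1)/8 = 17.5000
Σ_{t=1}^{6}(z_t−z̄)(z_{t+2}−z̄) = 70.8300
γ_2 = 70.8300 / 8 = 8.854

8.854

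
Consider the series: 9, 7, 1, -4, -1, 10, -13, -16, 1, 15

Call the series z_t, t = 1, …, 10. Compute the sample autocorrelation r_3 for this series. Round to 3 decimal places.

-0.163

Mean z̄ = (9 + 7 + 1 − 4 − 1 + 10 − 13 − 16 + 1 + 15)/10 = 0.9000
Σ(z_t−z̄)(z_{t+3}−z̄) = (-39.6900) + (-11.5900) + (0.9100) + (68.1100) + (32.1100) + (0.9100) + (-195.9900) = -145.2300
Denominator Σ(z_t−z̄)² = 890.9000
r_3 = -145.2300 / 890.9000 = -0.163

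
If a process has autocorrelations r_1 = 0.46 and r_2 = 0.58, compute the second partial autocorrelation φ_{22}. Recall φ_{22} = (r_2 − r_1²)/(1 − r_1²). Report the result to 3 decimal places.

0.467

φ_{22} = (r_2 − r_1²) / (1 − r_1²)
r_1² = (0.46)² = 0.2116
Numerator = 0.58 − 0.2116 = 0.3684; denominator = 1 − 0.2116 = 0.7884
φ_{22} = 0.3684 / 0.7884 = 0.467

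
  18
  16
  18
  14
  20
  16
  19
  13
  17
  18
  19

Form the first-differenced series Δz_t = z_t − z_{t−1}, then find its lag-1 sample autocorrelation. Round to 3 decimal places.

-0.786

First differences Δz: -2, 2, -4, 6, -4, 3, -6, 4, 1, 1
Mean of differences = 0.1000
Numerator Σ(Δz_t−Δz̄)(Δz_{t+1}−Δz̄) = -109.2100
Denominator Σ(Δz_t−Δz̄)² = 138.9000
r_1(Δz) = -109.2100 / 138.9000 = -0.786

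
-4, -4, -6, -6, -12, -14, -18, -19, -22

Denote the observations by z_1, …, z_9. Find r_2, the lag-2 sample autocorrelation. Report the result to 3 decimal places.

Mean z̄ = (-4 − 4 − 6 − 6 − 12 − 14 − 18 − 19 − 22)/9 = -11.6667
Σ(z_t−z̄)(z_{t+2}−z̄) = (43.4444) + (43.4444) + (-1.8889) + (-13.2222) + (2.1111) + (17.1111) + (65.4444) = 156.4444
Denominator Σ(z_t−z̄)² = 388.0000
r_2 = 156.4444 / 388.0000 = 0.403

0.403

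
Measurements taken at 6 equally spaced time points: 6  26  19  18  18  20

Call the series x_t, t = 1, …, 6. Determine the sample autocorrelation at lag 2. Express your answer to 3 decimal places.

-0.056

Mean x̄ = (6 + 26 + 19 + 18 + 18 + 20)/6 = 17.8333
Numerator Σ_{t=1}^{4}(x_t−x̄)(x_{t+2}−x̄) = -11.8889
Denominator Σ(x_t−x̄)² = 212.8333
r_2 = -11.8889 / 212.8333 = -0.056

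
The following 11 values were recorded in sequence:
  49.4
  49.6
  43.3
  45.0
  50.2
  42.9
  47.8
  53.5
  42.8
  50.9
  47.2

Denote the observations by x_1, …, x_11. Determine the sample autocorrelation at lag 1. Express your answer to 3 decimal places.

Mean x̄ = (49.4 + 49.6 + 43.3 + 45.0 + 50.2 + 42.9 + 47.8 + 53.5 + 42.8 + 50.9 + 47.2)/11 = 47.5091
Numerator Σ_{t=1}^{10}(x_t−x̄)(x_{t+1}−x̄) = -58.2664
Denominator Σ(x_t−x̄)² = 130.1891
r_1 = -58.2664 / 130.1891 = -0.448

-0.448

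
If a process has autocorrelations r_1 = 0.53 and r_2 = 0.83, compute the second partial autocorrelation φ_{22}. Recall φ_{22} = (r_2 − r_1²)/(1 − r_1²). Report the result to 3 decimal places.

0.764

φ_{22} = (r_2 − r_1²) / (1 − r_1²)
r_1² = (0.53)² = 0.2809
Numerator = 0.83 − 0.2809 = 0.5491; denominator = 1 − 0.2809 = 0.7191
φ_{22} = 0.5491 / 0.7191 = 0.764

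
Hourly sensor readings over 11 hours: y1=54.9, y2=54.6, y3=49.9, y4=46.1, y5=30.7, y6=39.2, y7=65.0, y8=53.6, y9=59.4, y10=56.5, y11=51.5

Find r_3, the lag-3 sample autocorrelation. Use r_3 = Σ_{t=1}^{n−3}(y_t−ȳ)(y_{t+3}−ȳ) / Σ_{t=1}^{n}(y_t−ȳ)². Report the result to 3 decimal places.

-0.243

Mean ȳ = (54.9 + 54.6 + 49.9 + 46.1 + 30.7 + 39.2 + 65.0 + 53.6 + 59.4 + 56.5 + 51.5)/11 = 51.0364
Numerator Σ_{t=1}^{8}(y_t−ȳ)(y_{t+3}−ȳ) = -220.6721
Denominator Σ(y_t−ȳ)² = 908.5255
r_3 = -220.6721 / 908.5255 = -0.243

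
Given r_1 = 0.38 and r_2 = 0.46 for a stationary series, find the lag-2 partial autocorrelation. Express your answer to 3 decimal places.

φ_{22} = (r_2 − r_1²) / (1 − r_1²)
r_1² = (0.38)² = 0.1444
Numerator = 0.46 − 0.1444 = 0.3156; denominator = 1 − 0.1444 = 0.8556
φ_{22} = 0.3156 / 0.8556 = 0.369

0.369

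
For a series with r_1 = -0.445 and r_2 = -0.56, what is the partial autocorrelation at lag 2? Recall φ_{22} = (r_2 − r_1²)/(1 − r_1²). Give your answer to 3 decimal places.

-0.945

φ_{22} = (r_2 − r_1²) / (1 − r_1²)
r_1² = (-0.445)² = 0.198025
Numerator = -0.56 − 0.1980 = -0.7580; denominator = 1 − 0.1980 = 0.8020
φ_{22} = -0.7580 / 0.8020 = -0.945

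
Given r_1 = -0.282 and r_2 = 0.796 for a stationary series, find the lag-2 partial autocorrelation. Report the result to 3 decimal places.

φ_{22} = (r_2 − r_1²) / (1 − r_1²)
r_1² = (-0.282)² = 0.079524
Numerator = 0.796 − 0.0795 = 0.7165; denominator = 1 − 0.0795 = 0.9205
φ_{22} = 0.7165 / 0.9205 = 0.778

0.778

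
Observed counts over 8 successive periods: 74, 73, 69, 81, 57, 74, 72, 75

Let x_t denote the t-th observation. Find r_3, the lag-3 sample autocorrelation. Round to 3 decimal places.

Mean x̄ = (74 + 73 + 69 + 81 + 57 + 74 + 72 + 75)/8 = 71.8750
Deviations from mean: 2.1250, 1.1250, -2.8750, 9.1250, -14.8750, 2.1250, 0.1250, 3.1250
Numerator Σ_{t=1}^{5}(x_t−x̄)(x_{t+3}−x̄) = -48.7969
Denominator Σ(x_t−x̄)² = 332.8750
r_3 = -48.7969 / 332.8750 = -0.147

-0.147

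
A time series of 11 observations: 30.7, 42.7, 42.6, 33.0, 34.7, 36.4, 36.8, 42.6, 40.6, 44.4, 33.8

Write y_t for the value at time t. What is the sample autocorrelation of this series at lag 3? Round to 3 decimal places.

Mean ȳ = (30.7 + 42.7 + 42.6 + 33.0 + 34.7 + 36.4 + 36.8 + 42.6 + 40.6 + 44.4 + 33.8)/11 = 38.0273
Numerator Σ_{t=1}^{8}(y_t−ȳ)(y_{t+3}−ȳ) = -26.5350
Denominator Σ(y_t−ȳ)² = 222.9418
r_3 = -26.5350 / 222.9418 = -0.119

-0.119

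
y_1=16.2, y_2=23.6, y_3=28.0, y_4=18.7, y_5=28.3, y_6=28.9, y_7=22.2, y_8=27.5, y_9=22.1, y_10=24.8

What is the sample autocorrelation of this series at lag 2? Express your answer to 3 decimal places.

-0.135

Mean ȳ = (16.2 + 23.6 + 28.0 + 18.7 + 28.3 + 28.9 + 22.2 + 27.5 + 22.1 + 24.8)/10 = 24.0300
Numerator Σ_{t=1}^{8}(y_t−ȳ)(y_{t+2}−ȳ) = -22.5098
Denominator Σ(y_t−ȳ)² = 167.3210
r_2 = -22.5098 / 167.3210 = -0.135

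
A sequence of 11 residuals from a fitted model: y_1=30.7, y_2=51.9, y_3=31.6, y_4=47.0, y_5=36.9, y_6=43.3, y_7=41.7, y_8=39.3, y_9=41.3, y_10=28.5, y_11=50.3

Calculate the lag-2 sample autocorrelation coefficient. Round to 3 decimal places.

0.370

Mean ȳ = (30.7 + 51.9 + 31.6 + 47.0 + 36.9 + 43.3 + 41.7 + 39.3 + 41.3 + 28.5 + 50.3)/11 = 40.2273
Numerator Σ_{t=1}^{9}(y_t−ȳ)(y_{t+2}−ȳ) = 226.2767
Denominator Σ(y_t−ȳ)² = 611.0018
r_2 = 226.2767 / 611.0018 = 0.370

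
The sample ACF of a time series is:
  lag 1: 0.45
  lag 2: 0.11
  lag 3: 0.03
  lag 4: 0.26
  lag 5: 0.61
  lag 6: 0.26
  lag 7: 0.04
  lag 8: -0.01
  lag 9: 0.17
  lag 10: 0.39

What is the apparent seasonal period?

5

The largest autocorrelation is r_5 = 0.61; the remaining lags stay at or below 0.45. The elevated value at lag 1 (0.45), dropping to 0.11 at lag 2, reflects decaying short-term dependence rather than seasonality.
The dominant spike at lag 5 indicates a seasonal period of 5.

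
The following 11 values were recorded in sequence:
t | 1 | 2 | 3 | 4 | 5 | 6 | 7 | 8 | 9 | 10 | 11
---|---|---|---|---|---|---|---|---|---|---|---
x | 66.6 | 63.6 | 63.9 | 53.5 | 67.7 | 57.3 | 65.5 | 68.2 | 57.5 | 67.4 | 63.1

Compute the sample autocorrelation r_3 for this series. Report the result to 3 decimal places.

0.030

Mean x̄ = (66.6 + 63.6 + 63.9 + 53.5 + 67.7 + 57.3 + 65.5 + 68.2 + 57.5 + 67.4 + 63.1)/11 = 63.1182
Numerator Σ_{t=1}^{8}(x_t−x̄)(x_{t+3}−x̄) = 7.3390
Denominator Σ(x_t−x̄)² = 241.7164
r_3 = 7.3390 / 241.7164 = 0.030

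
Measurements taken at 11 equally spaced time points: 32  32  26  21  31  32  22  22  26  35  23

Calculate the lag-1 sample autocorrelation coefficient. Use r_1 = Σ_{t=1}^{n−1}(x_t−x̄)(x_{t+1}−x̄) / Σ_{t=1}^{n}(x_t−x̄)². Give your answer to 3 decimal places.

-0.059

Mean x̄ = (32 + 32 + 26 + 21 + 31 + 32 + 22 + 22 + 26 + 35 + 23)/11 = 27.4545
Numerator Σ_{t=1}^{10}(x_t−x̄)(x_{t+1}−x̄) = -15.0248
Denominator Σ(x_t−x̄)² = 256.7273
r_1 = -15.0248 / 256.7273 = -0.059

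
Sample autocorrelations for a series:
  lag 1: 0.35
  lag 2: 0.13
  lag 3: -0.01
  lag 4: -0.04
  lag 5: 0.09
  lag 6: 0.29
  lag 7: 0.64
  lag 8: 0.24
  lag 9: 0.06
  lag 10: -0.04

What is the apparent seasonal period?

7

The largest autocorrelation is r_7 = 0.64; the remaining lags stay at or below 0.35. The elevated value at lag 1 (0.35), dropping to 0.13 at lag 2, reflects decaying short-term dependence rather than seasonality.
The dominant spike at lag 7 indicates a seasonal period of 7.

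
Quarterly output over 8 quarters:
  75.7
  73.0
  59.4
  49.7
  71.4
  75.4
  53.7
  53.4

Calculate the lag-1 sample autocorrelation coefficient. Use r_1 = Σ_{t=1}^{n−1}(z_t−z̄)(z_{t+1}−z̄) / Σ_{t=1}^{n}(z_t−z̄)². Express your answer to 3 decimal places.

0.118

Mean z̄ = (75.7 + 73.0 + 59.4 + 49.7 + 71.4 + 75.4 + 53.7 + 53.4)/8 = 63.9625
Deviations from mean: 11.7375, 9.0375, -4.5625, -14.2625, 7.4375, 11.4375, -10.2625, -10.5625
Σ(z_t−z̄)(z_{t+1}−z̄) = (106.0777) + (-41.2336) + (65.0727) + (-106.0773) + (85.0664) + (-117.3773) + (108.3977) = 99.9261
Denominator Σ(z_t−z̄)² = 846.6988
r_1 = 99.9261 / 846.6988 = 0.118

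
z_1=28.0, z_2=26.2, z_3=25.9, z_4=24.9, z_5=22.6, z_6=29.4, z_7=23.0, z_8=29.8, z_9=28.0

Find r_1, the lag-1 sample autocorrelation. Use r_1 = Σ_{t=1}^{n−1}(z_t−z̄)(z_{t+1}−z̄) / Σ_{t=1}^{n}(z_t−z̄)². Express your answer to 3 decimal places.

-0.395

Mean z̄ = (28.0 + 26.2 + 25.9 + 24.9 + 22.6 + 29.4 + 23.0 + 29.8 + 28.0)/9 = 26.4222
Numerator Σ_{t=1}^{8}(z_t−z̄)(z_{t+1}−z̄) = -21.4238
Denominator Σ(z_t−z̄)² = 54.2156
r_1 = -21.4238 / 54.2156 = -0.395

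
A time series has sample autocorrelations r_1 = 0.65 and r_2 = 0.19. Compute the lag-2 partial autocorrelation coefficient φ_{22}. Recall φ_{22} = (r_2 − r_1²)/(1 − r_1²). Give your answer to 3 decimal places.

-0.403

φ_{22} = (r_2 − r_1²) / (1 − r_1²)
r_1² = (0.65)² = 0.4225
Numerator = 0.19 − 0.4225 = -0.2325; denominator = 1 − 0.4225 = 0.5775
φ_{22} = -0.2325 / 0.5775 = -0.403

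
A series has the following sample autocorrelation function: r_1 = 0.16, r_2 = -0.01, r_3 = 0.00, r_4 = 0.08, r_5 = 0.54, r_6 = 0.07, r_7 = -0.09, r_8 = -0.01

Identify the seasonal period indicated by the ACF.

The largest autocorrelation is r_5 = 0.54; the remaining lags stay at or below 0.16.
The dominant spike at lag 5 indicates a seasonal period of 5.

5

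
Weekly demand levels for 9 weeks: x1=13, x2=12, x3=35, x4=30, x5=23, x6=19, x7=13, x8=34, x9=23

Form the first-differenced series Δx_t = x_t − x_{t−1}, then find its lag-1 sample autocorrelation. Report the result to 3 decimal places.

-0.363

First differences Δx: -1, 23, -5, -7, -4, -6, 21, -11
Mean of differences = 1.2500
Numerator Σ(Δx_t−Δx̄)(Δx_{t+1}−Δx̄) = -437.0625
Denominator Σ(Δx_t−Δx̄)² = 1205.5000
r_1(Δx) = -437.0625 / 1205.5000 = -0.363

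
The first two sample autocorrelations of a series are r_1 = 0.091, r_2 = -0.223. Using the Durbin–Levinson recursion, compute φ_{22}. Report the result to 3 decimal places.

-0.233

φ_{22} = (r_2 − r_1²) / (1 − r_1²)
r_1² = (0.091)² = 0.008281
Numerator = -0.223 − 0.0083 = -0.2313; denominator = 1 − 0.0083 = 0.9917
φ_{22} = -0.2313 / 0.9917 = -0.233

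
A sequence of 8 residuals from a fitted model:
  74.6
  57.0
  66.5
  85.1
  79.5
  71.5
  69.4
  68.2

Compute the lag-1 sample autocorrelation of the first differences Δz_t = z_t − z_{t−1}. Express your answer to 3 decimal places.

-0.024

First differences Δz: -17.6, 9.5, 18.6, -5.6, -8.0, -2.1, -1.2
Mean of differences = -0.9143
Numerator Σ(Δz_t−Δz̄)(Δz_{t+1}−Δz̄) = -20.0388
Denominator Σ(Δz_t−Δz̄)² = 841.3286
r_1(Δz) = -20.0388 / 841.3286 = -0.024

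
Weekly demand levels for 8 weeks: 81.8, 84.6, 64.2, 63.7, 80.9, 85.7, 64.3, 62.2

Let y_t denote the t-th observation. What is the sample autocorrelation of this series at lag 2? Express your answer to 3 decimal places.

-0.734

Mean ȳ = (81.8 + 84.6 + 64.2 + 63.7 + 80.9 + 85.7 + 64.3 + 62.2)/8 = 73.4250
Deviations from mean: 8.3750, 11.1750, -9.2250, -9.7250, 7.4750, 12.2750, -9.1250, -11.2250
Σ(y_t−ȳ)(y_{t+2}−ȳ) = (-77.2594) + (-108.6769) + (-68.9569) + (-119.3744) + (-68.2094) + (-137.7869) = -580.2638
Denominator Σ(y_t−ȳ)² = 790.5150
r_2 = -580.2638 / 790.5150 = -0.734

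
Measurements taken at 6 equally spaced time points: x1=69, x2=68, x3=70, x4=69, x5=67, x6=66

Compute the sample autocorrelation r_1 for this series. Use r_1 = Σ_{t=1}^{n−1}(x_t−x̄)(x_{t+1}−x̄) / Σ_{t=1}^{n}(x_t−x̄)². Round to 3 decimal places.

Mean x̄ = (69 + 68 + 70 + 69 + 67 + 66)/6 = 68.1667
Σ(x_t−x̄)(x_{t+1}−x̄) = (-0.1389) + (-0.3056) + (1.5278) + (-0.9722) + (2.5278) = 2.6389
Denominator Σ(x_t−x̄)² = 10.8333
r_1 = 2.6389 / 10.8333 = 0.244

0.244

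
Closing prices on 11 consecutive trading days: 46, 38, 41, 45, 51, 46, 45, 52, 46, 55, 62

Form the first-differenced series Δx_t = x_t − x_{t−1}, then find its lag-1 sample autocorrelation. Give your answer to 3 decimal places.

-0.243

First differences Δx: -8, 3, 4, 6, -5, -1, 7, -6, 9, 7
Mean of differences = 1.6000
Numerator Σ(Δx_t−Δx̄)(Δx_{t+1}−Δx̄) = -82.7600
Denominator Σ(Δx_t−Δx̄)² = 340.4000
r_1(Δx) = -82.7600 / 340.4000 = -0.243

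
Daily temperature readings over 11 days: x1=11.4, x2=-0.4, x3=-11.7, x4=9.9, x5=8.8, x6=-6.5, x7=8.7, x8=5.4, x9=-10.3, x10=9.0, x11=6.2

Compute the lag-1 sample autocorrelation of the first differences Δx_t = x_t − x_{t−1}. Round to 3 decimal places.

First differences Δx: -11.8, -11.3, 21.6, -1.1, -15.3, 15.2, -3.3, -15.7, 19.3, -2.8
Mean of differences = -0.5200
Numerator Σ(Δx_t−Δx̄)(Δx_{t+1}−Δx̄) = -701.0124
Denominator Σ(Δx_t−Δx̄)² = 1834.8360
r_1(Δx) = -701.0124 / 1834.8360 = -0.382

-0.382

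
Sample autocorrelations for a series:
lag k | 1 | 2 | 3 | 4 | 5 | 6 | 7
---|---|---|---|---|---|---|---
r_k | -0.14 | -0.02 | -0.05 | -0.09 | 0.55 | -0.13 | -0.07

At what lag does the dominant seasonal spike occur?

The largest autocorrelation is r_5 = 0.55; the remaining lags stay at or below -0.02.
The dominant spike at lag 5 indicates a seasonal period of 5.

5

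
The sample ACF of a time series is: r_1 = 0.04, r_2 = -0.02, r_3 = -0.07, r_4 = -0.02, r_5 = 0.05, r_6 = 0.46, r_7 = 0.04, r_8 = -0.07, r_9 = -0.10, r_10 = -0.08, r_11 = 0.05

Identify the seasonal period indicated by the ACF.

The largest autocorrelation is r_6 = 0.46; the remaining lags stay at or below 0.05.
The dominant spike at lag 6 indicates a seasonal period of 6.

6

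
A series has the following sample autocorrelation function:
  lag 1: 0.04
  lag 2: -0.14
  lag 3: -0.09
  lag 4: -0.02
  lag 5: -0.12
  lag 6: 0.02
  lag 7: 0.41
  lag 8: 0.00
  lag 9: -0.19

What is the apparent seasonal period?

7

The largest autocorrelation is r_7 = 0.41; the remaining lags stay at or below 0.04.
The dominant spike at lag 7 indicates a seasonal period of 7.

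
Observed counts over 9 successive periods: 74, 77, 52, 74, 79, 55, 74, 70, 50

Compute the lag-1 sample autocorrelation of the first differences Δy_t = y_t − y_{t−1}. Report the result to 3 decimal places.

-0.461

First differences Δy: 3, -25, 22, 5, -24, 19, -4, -20
Mean of differences = -3.0000
Numerator Σ(Δy_t−Δȳ)(Δy_{t+1}−Δȳ) = -1117.0000
Denominator Σ(Δy_t−Δȳ)² = 2424.0000
r_1(Δy) = -1117.0000 / 2424.0000 = -0.461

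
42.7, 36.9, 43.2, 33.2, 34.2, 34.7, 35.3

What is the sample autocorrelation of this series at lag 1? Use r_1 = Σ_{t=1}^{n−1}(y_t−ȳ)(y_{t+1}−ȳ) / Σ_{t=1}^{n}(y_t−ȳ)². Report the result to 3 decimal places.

-0.033

Mean ȳ = (42.7 + 36.9 + 43.2 + 33.2 + 34.2 + 34.7 + 35.3)/7 = 37.1714
Deviations from mean: 5.5286, -0.2714, 6.0286, -3.9714, -2.9714, -2.4714, -1.8714
Numerator Σ_{t=1}^{6}(y_t−ȳ)(y_{t+1}−ȳ) = -3.3094
Denominator Σ(y_t−ȳ)² = 101.1943
r_1 = -3.3094 / 101.1943 = -0.033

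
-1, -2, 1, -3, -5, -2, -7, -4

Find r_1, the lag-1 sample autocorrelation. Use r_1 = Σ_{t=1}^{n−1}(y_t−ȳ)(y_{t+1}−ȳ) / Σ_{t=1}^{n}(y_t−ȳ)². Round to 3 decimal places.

Mean ȳ = (-1 − 2 + 1 − 3 − 5 − 2 − 7 − 4)/8 = -2.8750
Deviations from mean: 1.8750, 0.8750, 3.8750, -0.1250, -2.1250, 0.8750, -4.1250, -1.1250
Σ(y_t−ȳ)(y_{t+1}−ȳ) = (1.6406) + (3.3906) + (-0.4844) + (0.2656) + (-1.8594) + (-3.6094) + (4.6406) = 3.9844
Denominator Σ(y_t−ȳ)² = 42.8750
r_1 = 3.9844 / 42.8750 = 0.093

0.093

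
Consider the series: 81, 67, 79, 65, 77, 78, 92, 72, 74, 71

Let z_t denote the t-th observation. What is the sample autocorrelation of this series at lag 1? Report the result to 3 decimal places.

Mean z̄ = (81 + 67 + 79 + 65 + 77 + 78 + 92 + 72 + 74 + 71)/10 = 75.6000
Numerator Σ_{t=1}^{9}(z_t−z̄)(z_{t+1}−z̄) = -129.7600
Denominator Σ(z_t−z̄)² = 540.4000
r_1 = -129.7600 / 540.4000 = -0.240

-0.240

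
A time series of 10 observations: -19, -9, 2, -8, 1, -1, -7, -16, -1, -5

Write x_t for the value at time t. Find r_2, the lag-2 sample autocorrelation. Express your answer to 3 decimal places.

-0.274

Mean x̄ = (-19 − 9 + 2 − 8 + 1 − 1 − 7 − 16 − 1 − 5)/10 = -6.3000
Numerator Σ_{t=1}^{8}(x_t−x̄)(x_{t+2}−x̄) = -122.0800
Denominator Σ(x_t−x̄)² = 446.1000
r_2 = -122.0800 / 446.1000 = -0.274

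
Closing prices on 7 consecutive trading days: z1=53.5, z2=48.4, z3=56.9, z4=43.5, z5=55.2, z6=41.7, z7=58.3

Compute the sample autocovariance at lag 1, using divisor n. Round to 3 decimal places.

Mean z̄ = (53.5 + 48.4 + 56.9 + 43.5 + 55.2 + 41.7 + 58.3)/7 = 51.0714
Σ_{t=1}^{6}(z_t−z̄)(z_{t+1}−z̄) = -203.8808
γ_1 = -203.8808 / 7 = -29.126

-29.126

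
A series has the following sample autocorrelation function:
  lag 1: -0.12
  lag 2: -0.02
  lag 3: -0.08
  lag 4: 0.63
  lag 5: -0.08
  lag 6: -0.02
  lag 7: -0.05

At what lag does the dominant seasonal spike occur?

The largest autocorrelation is r_4 = 0.63; the remaining lags stay at or below -0.02.
The dominant spike at lag 4 indicates a seasonal period of 4.

4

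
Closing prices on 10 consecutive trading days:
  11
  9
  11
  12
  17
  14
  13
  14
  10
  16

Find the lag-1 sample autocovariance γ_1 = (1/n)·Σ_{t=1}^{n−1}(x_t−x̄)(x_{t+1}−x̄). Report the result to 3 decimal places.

Mean x̄ = (11 + 9 + 11 + 12 + 17 + 14 + 13 + 14 + 10 + 16)/10 = 12.7000
Σ_{t=1}^{9}(x_t−x̄)(x_{t+1}−x̄) = 4.7100
γ_1 = 4.7100 / 10 = 0.471

0.471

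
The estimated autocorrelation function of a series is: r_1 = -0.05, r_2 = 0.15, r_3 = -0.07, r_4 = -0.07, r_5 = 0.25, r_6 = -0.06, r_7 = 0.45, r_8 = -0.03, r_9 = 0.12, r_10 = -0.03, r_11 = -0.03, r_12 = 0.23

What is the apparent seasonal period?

7

The largest autocorrelation is r_7 = 0.45; the remaining lags stay at or below 0.25.
The dominant spike at lag 7 indicates a seasonal period of 7.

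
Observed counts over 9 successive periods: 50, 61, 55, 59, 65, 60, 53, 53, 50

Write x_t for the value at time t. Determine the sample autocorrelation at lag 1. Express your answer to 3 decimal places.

Mean x̄ = (50 + 61 + 55 + 59 + 65 + 60 + 53 + 53 + 50)/9 = 56.2222
Numerator Σ_{t=1}^{8}(x_t−x̄)(x_{t+1}−x̄) = 36.8395
Denominator Σ(x_t−x̄)² = 221.5556
r_1 = 36.8395 / 221.5556 = 0.166

0.166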